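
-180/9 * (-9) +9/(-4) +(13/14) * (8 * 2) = 5393/28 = 192.61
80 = 80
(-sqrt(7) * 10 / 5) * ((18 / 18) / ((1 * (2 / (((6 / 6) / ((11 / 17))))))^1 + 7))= -34 * sqrt(7) / 141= -0.64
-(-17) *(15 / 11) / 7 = 255 / 77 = 3.31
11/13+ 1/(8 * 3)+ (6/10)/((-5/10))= -487/1560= -0.31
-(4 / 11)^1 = -4 / 11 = -0.36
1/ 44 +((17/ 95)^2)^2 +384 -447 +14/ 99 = -2026702827559/ 32254447500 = -62.83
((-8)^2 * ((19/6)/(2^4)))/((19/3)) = 2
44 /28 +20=151 /7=21.57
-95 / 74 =-1.28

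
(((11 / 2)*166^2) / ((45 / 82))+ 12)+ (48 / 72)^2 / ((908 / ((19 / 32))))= 30093047413 / 108960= 276184.36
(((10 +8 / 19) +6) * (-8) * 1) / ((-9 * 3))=832 / 171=4.87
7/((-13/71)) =-497/13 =-38.23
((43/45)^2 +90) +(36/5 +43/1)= 285754/2025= 141.11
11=11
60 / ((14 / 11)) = 330 / 7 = 47.14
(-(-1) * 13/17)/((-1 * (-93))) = 13/1581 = 0.01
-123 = -123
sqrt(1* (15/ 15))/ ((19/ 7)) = 7/ 19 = 0.37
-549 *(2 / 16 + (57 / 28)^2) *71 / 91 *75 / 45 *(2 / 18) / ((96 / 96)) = -338.64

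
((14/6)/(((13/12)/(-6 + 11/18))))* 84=-38024/39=-974.97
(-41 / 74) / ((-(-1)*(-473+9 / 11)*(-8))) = -451 / 3074848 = -0.00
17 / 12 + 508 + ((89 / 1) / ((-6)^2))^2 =668125 / 1296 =515.53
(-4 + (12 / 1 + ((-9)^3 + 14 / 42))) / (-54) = 1081 / 81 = 13.35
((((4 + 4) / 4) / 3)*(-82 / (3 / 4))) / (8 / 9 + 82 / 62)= -20336 / 617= -32.96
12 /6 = 2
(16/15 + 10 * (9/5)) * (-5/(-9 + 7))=143/3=47.67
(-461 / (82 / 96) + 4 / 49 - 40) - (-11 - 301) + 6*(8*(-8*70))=-54539580 / 2009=-27147.63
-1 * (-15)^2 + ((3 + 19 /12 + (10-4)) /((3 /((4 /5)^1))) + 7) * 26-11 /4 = 27.63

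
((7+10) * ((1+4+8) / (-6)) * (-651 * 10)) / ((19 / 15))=3596775 / 19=189303.95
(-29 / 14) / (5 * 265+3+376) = -29 / 23856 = -0.00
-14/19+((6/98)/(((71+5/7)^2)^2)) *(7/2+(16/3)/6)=-5334505271795/7239685825824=-0.74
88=88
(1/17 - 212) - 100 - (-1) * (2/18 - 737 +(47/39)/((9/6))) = -2084525/1989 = -1048.03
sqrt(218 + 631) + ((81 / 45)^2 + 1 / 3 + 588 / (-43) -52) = -200276 / 3225 + sqrt(849) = -32.96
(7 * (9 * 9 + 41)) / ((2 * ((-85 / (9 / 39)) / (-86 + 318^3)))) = -3168735402 / 85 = -37279240.02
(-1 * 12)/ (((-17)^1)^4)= -12/ 83521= -0.00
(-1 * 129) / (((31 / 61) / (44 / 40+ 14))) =-1188219 / 310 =-3832.96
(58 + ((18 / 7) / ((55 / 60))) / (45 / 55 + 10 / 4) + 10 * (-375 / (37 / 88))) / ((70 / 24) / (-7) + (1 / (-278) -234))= 279419039880 / 7392882791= 37.80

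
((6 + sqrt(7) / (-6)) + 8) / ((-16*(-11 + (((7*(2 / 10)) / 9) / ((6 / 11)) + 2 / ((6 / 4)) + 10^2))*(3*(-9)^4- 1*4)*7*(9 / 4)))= -15 / 481486093 + 5*sqrt(7) / 13481610604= -0.00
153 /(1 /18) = 2754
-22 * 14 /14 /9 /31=-22 /279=-0.08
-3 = -3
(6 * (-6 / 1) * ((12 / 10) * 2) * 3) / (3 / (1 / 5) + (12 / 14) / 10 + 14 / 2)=-9072 / 773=-11.74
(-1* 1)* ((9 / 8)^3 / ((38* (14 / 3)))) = -2187 / 272384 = -0.01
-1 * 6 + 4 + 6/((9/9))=4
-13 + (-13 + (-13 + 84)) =45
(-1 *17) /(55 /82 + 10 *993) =-1394 /814315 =-0.00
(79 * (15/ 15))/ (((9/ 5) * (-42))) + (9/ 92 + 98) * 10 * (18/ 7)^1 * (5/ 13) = 109535645/ 113022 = 969.15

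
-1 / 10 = -0.10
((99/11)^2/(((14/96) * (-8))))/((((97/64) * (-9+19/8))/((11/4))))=684288/35987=19.01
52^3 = 140608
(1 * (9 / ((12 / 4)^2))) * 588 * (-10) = -5880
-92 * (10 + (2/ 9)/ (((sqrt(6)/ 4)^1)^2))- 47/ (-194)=-5103259/ 5238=-974.28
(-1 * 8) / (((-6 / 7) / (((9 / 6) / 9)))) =14 / 9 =1.56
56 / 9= 6.22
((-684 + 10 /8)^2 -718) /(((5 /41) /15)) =915965379 /16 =57247836.19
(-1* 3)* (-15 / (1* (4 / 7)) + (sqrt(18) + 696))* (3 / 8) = -24111 / 32- 27* sqrt(2) / 8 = -758.24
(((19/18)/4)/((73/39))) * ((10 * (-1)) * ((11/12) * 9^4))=-9903465/1168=-8478.99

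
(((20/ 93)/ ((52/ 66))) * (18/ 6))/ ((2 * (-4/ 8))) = -330/ 403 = -0.82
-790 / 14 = -395 / 7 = -56.43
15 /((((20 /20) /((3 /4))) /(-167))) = -7515 /4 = -1878.75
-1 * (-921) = 921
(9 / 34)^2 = 81 / 1156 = 0.07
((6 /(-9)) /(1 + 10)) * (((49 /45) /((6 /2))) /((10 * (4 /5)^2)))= -49 /14256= -0.00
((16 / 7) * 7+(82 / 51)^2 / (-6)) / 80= 60743 / 312120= 0.19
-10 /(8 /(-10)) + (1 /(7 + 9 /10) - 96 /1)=-13173 /158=-83.37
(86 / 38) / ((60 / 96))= 344 / 95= 3.62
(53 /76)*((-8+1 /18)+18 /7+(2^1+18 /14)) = -13939 /9576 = -1.46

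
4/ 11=0.36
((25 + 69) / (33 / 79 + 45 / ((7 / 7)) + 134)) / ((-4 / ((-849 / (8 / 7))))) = 22066359 / 226784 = 97.30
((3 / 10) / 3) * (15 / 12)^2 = 5 / 32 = 0.16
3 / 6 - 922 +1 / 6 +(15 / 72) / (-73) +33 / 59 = -95178863 / 103368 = -920.78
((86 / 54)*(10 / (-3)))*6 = -860 / 27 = -31.85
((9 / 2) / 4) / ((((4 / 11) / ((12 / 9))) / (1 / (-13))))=-33 / 104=-0.32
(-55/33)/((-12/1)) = 5/36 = 0.14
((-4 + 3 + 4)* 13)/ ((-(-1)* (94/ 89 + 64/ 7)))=8099/ 2118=3.82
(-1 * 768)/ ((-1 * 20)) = 192/ 5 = 38.40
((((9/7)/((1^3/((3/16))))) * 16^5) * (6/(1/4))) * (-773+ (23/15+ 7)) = -4637836668.34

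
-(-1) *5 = 5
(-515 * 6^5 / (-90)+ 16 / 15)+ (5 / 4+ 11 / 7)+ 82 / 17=317763641 / 7140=44504.71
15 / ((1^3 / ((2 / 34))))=15 / 17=0.88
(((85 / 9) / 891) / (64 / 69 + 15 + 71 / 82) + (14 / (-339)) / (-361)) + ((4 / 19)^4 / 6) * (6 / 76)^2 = 1009454655756016 / 1350206897208327873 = 0.00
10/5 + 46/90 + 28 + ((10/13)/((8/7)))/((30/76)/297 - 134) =30.51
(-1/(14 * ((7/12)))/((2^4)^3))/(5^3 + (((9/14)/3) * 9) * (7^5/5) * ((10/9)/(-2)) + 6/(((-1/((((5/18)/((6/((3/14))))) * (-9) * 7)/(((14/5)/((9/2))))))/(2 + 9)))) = 0.00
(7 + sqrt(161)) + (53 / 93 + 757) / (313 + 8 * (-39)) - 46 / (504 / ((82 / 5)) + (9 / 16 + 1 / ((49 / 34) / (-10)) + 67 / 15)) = sqrt(161) + 986073763135 / 1292408259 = 775.66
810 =810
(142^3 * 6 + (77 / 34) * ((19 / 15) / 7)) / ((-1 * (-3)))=8761661489 / 1530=5726576.14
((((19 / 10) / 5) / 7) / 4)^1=19 / 1400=0.01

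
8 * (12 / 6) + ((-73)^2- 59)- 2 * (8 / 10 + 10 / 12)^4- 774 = 1821595199 / 405000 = 4497.77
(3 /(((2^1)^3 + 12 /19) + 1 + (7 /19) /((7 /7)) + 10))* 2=3 /10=0.30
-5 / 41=-0.12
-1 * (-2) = 2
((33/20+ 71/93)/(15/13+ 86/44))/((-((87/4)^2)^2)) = -82166656/23682727850985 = -0.00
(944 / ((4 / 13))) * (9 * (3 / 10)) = 41418 / 5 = 8283.60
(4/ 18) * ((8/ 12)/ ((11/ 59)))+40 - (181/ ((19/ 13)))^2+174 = -15122.07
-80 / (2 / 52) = -2080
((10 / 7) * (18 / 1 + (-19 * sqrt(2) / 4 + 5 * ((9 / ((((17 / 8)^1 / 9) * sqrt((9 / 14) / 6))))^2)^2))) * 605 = 464621138020620900 / 584647 - 57475 * sqrt(2) / 14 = 794703700910.54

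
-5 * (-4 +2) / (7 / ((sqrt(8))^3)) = 160 * sqrt(2) / 7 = 32.32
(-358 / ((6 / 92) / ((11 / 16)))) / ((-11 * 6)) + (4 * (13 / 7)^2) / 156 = 202045 / 3528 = 57.27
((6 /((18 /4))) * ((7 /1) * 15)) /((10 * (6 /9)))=21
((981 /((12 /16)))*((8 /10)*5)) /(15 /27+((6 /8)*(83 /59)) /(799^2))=7094402203968 /753315421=9417.57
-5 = -5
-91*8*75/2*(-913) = 24924900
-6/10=-0.60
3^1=3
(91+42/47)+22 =113.89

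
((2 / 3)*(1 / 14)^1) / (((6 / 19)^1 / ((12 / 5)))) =38 / 105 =0.36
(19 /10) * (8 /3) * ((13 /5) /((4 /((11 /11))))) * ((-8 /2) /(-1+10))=-988 /675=-1.46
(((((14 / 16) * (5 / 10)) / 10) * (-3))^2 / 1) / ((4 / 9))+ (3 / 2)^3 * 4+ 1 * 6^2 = 5072769 / 102400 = 49.54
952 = 952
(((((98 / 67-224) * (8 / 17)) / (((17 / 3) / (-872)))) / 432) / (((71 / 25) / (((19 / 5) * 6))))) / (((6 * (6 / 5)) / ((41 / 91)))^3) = 446048096875 / 6078358373724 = 0.07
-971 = -971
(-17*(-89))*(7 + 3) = 15130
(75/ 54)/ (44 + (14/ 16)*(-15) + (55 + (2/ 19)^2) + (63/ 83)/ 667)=1998532100/ 123586821207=0.02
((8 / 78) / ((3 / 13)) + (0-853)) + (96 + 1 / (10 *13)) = -885161 / 1170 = -756.55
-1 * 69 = -69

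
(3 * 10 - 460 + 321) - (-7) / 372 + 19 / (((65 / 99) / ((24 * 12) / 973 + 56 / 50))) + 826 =445836621383 / 588178500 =758.00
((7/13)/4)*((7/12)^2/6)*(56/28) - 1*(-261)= 5863447/22464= 261.02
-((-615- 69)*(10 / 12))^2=-324900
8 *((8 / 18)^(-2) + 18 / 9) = 113 / 2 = 56.50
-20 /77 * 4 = -80 /77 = -1.04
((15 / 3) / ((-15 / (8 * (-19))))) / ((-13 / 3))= -152 / 13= -11.69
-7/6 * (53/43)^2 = -19663/11094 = -1.77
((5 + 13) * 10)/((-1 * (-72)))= 5/2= 2.50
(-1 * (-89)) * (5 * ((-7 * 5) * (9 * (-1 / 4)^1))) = 140175 / 4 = 35043.75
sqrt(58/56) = sqrt(203)/14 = 1.02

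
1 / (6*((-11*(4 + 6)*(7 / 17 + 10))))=-0.00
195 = 195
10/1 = 10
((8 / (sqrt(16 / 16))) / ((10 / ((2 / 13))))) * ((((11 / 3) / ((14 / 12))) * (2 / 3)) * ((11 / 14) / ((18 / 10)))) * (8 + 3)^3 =2576816 / 17199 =149.82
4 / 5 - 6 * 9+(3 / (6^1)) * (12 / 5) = -52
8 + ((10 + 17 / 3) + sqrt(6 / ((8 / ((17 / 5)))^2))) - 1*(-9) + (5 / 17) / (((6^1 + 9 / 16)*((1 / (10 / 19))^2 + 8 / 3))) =17*sqrt(6) / 40 + 21964346 / 672231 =33.71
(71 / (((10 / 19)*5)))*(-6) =-4047 / 25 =-161.88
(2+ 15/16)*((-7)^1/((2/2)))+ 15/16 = -157/8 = -19.62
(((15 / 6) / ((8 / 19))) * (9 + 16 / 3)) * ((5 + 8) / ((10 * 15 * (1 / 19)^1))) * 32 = 201799 / 45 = 4484.42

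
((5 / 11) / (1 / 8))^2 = 1600 / 121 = 13.22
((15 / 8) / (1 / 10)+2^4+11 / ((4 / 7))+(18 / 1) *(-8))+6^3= 126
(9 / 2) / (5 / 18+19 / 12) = 162 / 67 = 2.42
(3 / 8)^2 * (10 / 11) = 0.13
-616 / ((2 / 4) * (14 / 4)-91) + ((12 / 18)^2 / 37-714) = -4002814 / 5661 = -707.09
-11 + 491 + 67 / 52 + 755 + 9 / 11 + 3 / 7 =4955091 / 4004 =1237.54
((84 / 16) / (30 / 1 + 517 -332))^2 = 441 / 739600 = 0.00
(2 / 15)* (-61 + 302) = 482 / 15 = 32.13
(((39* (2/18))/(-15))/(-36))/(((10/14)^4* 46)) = 31213/46575000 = 0.00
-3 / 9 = -1 / 3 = -0.33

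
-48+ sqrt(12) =-48+ 2*sqrt(3) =-44.54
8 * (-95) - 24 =-784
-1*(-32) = 32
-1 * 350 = -350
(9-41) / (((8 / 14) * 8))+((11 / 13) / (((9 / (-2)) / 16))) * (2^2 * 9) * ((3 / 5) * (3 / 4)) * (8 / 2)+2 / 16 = -104951 / 520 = -201.83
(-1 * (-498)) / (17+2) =498 / 19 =26.21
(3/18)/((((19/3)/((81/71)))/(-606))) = -18.19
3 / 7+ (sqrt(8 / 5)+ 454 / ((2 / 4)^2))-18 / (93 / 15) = 2 *sqrt(10) / 5+ 393535 / 217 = 1814.79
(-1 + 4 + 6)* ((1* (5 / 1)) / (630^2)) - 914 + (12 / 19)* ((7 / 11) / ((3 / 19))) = -88429309 / 97020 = -911.45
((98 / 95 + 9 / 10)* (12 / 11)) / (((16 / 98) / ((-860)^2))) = 1995034020 / 209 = 9545617.32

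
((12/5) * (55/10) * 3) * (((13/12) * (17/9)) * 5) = 2431/6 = 405.17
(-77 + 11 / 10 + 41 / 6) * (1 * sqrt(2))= -1036 * sqrt(2) / 15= -97.68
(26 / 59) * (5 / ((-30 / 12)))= -52 / 59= -0.88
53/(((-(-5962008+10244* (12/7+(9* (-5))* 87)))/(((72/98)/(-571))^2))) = 5724/3004069669054727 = 0.00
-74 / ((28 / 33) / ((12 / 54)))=-407 / 21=-19.38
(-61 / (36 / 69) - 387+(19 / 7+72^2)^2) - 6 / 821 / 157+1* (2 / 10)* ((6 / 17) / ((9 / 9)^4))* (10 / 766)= 13275300062889003203 / 493478039796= 26901501.17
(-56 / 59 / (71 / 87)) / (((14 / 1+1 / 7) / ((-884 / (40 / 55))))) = 99.96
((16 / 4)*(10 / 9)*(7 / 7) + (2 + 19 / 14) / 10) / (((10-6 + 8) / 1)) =6023 / 15120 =0.40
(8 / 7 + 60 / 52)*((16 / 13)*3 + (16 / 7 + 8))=265848 / 8281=32.10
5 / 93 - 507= -47146 / 93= -506.95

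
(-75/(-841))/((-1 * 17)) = -0.01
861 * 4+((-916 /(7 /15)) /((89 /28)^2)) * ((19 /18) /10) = 81352460 /23763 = 3423.49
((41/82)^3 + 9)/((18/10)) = 365/72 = 5.07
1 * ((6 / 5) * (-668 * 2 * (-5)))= 8016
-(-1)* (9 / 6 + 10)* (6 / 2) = 69 / 2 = 34.50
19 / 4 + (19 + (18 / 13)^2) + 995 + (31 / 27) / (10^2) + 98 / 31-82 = 3330652096 / 3536325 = 941.84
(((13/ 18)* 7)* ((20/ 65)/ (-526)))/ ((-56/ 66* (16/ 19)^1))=209/ 50496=0.00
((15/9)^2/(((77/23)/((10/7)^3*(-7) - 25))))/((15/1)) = -255875/101871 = -2.51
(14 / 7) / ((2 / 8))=8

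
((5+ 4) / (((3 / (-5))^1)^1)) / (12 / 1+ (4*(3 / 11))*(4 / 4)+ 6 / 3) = -165 / 166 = -0.99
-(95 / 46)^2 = -9025 / 2116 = -4.27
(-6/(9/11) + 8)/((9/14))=28/27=1.04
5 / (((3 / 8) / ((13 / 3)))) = 520 / 9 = 57.78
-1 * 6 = -6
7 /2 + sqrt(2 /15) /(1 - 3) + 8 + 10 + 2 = 47 /2 - sqrt(30) /30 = 23.32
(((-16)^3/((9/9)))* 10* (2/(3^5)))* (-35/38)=1433600/4617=310.50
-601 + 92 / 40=-5987 / 10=-598.70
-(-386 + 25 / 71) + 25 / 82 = 2247017 / 5822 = 385.95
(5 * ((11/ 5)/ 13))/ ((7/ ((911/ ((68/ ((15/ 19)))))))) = 150315/ 117572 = 1.28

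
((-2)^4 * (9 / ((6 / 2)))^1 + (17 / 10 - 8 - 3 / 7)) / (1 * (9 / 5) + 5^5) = 2889 / 218876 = 0.01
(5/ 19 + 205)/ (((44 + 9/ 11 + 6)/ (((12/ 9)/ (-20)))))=-220/ 817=-0.27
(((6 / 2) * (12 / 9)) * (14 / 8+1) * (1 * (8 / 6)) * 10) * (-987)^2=142878120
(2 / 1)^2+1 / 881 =3525 / 881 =4.00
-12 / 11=-1.09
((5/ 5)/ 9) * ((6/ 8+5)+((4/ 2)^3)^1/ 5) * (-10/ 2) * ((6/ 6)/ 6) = -49/ 72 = -0.68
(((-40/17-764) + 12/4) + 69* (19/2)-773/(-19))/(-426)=43391/275196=0.16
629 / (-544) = -37 / 32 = -1.16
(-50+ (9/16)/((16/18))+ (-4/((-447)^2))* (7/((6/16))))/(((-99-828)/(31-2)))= 109846428665/71125610112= 1.54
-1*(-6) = 6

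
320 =320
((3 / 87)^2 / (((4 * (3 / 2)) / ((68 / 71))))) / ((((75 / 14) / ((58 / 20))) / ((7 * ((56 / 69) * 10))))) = 186592 / 31965975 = 0.01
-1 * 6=-6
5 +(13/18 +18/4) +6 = 146/9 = 16.22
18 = 18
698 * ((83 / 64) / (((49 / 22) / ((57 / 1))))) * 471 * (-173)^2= 256026060394731 / 784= 326563852544.30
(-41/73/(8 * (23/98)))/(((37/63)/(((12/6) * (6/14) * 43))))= -2332449/124246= -18.77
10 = 10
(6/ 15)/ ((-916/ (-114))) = 57/ 1145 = 0.05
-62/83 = -0.75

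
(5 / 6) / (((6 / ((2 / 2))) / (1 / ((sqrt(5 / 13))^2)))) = 13 / 36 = 0.36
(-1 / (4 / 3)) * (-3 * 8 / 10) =9 / 5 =1.80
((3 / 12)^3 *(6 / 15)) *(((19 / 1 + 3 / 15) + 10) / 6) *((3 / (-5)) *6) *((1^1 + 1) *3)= -657 / 1000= -0.66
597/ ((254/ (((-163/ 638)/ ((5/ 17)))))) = -1654287/ 810260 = -2.04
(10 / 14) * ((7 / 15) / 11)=1 / 33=0.03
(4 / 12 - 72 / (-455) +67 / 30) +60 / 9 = 25639 / 2730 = 9.39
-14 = -14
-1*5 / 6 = -5 / 6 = -0.83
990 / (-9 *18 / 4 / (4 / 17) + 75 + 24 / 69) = -182160 / 17807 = -10.23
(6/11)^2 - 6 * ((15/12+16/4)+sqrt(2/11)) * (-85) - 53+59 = 510 * sqrt(22)/11+649479/242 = 2901.26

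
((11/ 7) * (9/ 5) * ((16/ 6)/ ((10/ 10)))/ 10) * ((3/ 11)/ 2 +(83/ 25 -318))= -1037994/ 4375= -237.26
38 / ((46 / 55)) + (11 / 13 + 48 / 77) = 1079878 / 23023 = 46.90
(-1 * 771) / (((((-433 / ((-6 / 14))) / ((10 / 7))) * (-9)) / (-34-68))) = -262140 / 21217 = -12.36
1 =1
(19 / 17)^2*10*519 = 1873590 / 289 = 6483.01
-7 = -7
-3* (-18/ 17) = 54/ 17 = 3.18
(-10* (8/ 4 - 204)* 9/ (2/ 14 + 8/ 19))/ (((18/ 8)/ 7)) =1504496/ 15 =100299.73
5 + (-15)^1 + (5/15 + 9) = -0.67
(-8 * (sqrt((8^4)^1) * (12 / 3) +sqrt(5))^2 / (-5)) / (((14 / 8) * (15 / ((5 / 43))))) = 16384 * sqrt(5) / 4515 +99872 / 215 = 472.64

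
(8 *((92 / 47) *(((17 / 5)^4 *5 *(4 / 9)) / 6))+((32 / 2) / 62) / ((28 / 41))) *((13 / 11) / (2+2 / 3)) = 343.66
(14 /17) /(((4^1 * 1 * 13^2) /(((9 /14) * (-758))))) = -0.59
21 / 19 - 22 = -20.89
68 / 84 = 17 / 21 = 0.81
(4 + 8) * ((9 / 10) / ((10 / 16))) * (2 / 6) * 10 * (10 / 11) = 576 / 11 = 52.36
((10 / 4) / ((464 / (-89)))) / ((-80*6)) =89 / 89088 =0.00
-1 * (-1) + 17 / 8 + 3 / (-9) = 67 / 24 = 2.79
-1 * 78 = -78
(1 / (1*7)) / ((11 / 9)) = 9 / 77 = 0.12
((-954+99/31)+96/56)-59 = -218756/217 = -1008.09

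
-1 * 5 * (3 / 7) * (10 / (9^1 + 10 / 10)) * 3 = -45 / 7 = -6.43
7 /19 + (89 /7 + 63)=10119 /133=76.08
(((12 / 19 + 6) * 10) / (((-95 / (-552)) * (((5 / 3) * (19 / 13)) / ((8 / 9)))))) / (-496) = -301392 / 1063145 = -0.28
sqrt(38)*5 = 5*sqrt(38) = 30.82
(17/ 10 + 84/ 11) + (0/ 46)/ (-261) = 1027/ 110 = 9.34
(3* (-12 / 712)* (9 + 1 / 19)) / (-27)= 86 / 5073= 0.02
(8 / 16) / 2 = 0.25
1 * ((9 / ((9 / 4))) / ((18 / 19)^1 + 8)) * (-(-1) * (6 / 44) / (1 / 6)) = 0.37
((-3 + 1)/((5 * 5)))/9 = -2/225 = -0.01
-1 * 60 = -60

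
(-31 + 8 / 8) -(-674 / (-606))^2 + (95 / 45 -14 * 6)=-3461992 / 30603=-113.13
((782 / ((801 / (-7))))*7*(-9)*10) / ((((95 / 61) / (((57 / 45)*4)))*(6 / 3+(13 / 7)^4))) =44896740784 / 44539605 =1008.02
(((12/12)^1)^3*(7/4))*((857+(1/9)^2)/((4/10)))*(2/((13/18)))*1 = 1214815/117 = 10383.03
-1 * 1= -1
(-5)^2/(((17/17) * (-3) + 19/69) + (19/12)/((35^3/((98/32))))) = -96600000/10527563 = -9.18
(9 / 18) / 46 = 1 / 92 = 0.01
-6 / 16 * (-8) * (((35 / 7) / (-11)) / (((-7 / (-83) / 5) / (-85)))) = 529125 / 77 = 6871.75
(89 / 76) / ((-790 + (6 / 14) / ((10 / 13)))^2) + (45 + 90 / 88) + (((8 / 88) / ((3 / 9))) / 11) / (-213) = 91762674072873879 / 1993860595650836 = 46.02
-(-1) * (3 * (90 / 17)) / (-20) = -27 / 34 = -0.79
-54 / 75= -18 / 25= -0.72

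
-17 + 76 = 59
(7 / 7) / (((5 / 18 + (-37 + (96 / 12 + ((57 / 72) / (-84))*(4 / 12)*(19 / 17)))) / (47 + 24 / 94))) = -228354336 / 138812855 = -1.65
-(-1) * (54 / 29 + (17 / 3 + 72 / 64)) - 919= -633601 / 696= -910.35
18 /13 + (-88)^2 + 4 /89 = 8961462 /1157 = 7745.43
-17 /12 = -1.42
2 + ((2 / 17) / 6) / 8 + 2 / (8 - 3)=4901 / 2040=2.40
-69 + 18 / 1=-51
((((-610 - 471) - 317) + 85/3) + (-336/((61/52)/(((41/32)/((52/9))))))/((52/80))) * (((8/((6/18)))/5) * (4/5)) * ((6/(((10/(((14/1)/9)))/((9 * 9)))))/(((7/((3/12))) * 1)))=-1508071824/99125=-15213.84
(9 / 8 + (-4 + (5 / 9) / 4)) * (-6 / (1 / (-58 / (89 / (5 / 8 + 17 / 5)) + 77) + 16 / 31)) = 808511837 / 26081232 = 31.00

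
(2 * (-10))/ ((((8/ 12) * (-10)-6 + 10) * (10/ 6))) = 9/ 2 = 4.50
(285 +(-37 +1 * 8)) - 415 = -159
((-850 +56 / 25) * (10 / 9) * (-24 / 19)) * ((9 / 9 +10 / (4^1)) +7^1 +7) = 1186864 / 57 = 20822.18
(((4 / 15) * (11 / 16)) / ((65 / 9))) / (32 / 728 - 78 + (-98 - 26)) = -77 / 612600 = -0.00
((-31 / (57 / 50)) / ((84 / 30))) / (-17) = 3875 / 6783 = 0.57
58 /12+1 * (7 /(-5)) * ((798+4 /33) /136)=-12651 /3740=-3.38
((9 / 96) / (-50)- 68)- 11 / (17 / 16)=-2131251 / 27200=-78.35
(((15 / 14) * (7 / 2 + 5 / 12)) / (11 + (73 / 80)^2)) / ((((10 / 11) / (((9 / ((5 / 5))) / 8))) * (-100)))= -1551 / 353402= -0.00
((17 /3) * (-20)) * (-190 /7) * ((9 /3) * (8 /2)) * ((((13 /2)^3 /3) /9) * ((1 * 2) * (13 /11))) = 1845040600 /2079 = 887465.42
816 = 816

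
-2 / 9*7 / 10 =-7 / 45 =-0.16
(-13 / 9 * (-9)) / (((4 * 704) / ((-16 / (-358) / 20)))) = 13 / 1260160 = 0.00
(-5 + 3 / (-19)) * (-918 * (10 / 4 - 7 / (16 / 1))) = 742203 / 76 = 9765.83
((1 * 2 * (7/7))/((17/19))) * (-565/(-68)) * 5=53675/578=92.86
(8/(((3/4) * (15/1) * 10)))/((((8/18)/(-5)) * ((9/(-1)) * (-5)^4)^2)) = -4/158203125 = -0.00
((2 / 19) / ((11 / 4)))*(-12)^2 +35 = 8467 / 209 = 40.51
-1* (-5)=5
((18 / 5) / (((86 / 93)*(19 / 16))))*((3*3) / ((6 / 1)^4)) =93 / 4085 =0.02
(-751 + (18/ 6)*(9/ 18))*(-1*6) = 4497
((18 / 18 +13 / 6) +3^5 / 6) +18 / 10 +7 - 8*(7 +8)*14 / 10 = -1733 / 15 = -115.53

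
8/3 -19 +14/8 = -175/12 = -14.58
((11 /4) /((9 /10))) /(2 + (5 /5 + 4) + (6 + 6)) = 55 /342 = 0.16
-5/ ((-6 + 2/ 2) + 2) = 5/ 3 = 1.67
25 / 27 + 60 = 60.93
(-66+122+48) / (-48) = -13 / 6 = -2.17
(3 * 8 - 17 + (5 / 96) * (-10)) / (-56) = -311 / 2688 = -0.12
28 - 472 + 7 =-437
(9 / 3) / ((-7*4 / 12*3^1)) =-3 / 7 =-0.43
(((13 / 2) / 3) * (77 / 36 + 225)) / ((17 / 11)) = 68783 / 216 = 318.44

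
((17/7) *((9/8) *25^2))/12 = 31875/224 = 142.30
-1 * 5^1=-5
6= 6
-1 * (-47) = 47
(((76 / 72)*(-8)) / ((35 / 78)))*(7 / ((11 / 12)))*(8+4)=-94848 / 55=-1724.51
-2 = -2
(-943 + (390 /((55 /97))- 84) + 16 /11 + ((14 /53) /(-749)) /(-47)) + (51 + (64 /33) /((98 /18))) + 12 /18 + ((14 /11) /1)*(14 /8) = -244351786337 /861980658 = -283.48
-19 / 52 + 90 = 4661 / 52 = 89.63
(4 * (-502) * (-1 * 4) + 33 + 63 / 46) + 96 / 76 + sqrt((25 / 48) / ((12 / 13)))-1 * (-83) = 5 * sqrt(13) / 24 + 7123653 / 874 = 8151.38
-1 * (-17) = 17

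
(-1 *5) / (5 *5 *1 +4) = -5 / 29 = -0.17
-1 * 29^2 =-841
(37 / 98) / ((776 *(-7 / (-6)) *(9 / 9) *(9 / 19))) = 703 / 798504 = 0.00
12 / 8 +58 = 59.50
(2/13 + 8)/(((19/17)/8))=14416/247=58.36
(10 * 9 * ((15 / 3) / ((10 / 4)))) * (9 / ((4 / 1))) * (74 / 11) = 29970 / 11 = 2724.55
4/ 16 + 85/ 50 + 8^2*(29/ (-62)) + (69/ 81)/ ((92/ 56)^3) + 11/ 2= -197418023/ 8855460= -22.29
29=29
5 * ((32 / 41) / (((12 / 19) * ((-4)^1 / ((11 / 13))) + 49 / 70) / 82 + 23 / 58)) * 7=135766400 / 1832337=74.09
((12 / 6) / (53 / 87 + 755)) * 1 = 87 / 32869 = 0.00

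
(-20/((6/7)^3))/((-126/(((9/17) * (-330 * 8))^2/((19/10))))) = 1422960000/5491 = 259144.05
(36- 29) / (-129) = -7 / 129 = -0.05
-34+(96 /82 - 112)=-144.83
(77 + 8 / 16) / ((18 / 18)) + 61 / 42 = 1658 / 21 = 78.95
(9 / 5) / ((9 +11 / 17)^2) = 2601 / 134480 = 0.02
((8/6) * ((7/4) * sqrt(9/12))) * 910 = 3185 * sqrt(3)/3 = 1838.86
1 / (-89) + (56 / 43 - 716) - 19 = -733.71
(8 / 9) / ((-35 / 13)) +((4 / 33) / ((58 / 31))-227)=-22836761 / 100485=-227.27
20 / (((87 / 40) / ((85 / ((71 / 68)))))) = 4624000 / 6177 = 748.58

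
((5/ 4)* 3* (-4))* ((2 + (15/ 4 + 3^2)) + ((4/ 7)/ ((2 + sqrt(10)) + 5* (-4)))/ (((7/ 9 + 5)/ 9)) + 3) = -15171915/ 57148 + 1215* sqrt(10)/ 28574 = -265.35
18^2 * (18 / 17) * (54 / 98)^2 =104.16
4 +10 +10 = 24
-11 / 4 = -2.75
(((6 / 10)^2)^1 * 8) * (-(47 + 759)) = -58032 / 25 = -2321.28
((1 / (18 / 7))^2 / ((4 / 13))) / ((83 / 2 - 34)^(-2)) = 15925 / 576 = 27.65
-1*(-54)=54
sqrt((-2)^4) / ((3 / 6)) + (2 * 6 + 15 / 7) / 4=323 / 28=11.54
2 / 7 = 0.29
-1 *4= -4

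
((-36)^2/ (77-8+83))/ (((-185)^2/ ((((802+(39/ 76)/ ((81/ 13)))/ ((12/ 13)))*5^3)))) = 106981745/ 3953672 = 27.06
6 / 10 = 3 / 5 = 0.60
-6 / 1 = -6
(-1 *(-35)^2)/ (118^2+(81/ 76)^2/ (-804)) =-379252160/ 4310780849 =-0.09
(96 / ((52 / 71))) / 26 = 852 / 169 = 5.04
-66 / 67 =-0.99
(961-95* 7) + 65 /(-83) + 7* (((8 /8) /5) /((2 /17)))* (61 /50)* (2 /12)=74111497 /249000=297.64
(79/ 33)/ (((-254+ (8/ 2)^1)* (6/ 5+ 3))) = -79/ 34650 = -0.00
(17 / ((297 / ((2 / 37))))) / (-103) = -34 / 1131867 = -0.00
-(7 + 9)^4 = -65536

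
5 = 5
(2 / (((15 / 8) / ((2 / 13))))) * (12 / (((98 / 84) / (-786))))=-603648 / 455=-1326.70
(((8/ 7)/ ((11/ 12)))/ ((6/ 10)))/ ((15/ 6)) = 0.83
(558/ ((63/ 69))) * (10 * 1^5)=42780/ 7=6111.43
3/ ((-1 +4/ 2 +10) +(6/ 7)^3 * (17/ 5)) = 5145/ 22537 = 0.23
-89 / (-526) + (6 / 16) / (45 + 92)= 49561 / 288248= 0.17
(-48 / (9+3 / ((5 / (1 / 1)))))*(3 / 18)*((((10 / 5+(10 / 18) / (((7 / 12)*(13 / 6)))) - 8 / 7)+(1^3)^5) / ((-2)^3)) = 1045 / 4368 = 0.24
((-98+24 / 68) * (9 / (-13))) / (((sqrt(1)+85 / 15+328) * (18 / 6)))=3735 / 55471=0.07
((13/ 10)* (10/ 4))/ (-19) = -13/ 76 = -0.17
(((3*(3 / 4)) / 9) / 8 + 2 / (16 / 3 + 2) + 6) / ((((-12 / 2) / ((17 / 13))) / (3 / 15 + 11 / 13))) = -641291 / 446160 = -1.44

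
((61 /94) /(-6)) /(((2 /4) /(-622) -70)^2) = -23599924 /1069217179101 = -0.00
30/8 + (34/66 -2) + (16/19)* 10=26801/2508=10.69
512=512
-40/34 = -20/17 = -1.18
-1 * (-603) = 603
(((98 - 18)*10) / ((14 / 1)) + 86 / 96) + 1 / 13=253849 / 4368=58.12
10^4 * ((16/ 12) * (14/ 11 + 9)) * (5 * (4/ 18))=45200000/ 297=152188.55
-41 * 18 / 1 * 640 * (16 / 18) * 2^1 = -839680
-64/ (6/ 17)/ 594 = -272/ 891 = -0.31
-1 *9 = -9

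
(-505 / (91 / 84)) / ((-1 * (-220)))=-303 / 143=-2.12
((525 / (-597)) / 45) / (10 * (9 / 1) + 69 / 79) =-2765 / 12857589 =-0.00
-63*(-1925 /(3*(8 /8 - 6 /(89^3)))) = 581599425 /14387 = 40425.34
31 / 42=0.74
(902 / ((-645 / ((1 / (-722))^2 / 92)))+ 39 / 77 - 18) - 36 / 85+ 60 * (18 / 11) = 1625012177461889 / 20245643630520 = 80.26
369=369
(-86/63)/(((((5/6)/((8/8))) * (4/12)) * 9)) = -0.55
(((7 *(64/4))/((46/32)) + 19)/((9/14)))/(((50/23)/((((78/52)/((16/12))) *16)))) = 31206/25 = 1248.24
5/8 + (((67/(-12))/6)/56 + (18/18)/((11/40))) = 188263/44352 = 4.24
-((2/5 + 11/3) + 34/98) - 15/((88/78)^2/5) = -90125509/1422960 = -63.34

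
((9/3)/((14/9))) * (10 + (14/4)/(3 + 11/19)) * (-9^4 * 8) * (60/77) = -7934414130/9163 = -865918.82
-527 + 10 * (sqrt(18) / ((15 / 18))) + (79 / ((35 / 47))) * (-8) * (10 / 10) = -48149 / 35 + 36 * sqrt(2) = -1324.77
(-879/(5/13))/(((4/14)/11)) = -879879/10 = -87987.90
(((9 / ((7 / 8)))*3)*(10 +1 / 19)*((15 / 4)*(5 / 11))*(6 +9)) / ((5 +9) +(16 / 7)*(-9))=-5801625 / 4807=-1206.91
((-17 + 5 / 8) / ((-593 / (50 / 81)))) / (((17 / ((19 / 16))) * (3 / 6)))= 62225 / 26129952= 0.00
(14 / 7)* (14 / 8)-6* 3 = -29 / 2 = -14.50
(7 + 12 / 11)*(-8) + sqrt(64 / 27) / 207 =-712 / 11 + 8*sqrt(3) / 1863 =-64.72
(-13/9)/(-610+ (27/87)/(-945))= 13195/5572353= 0.00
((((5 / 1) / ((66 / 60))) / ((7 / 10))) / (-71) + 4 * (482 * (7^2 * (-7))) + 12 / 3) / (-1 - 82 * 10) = 3615327600 / 4488407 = 805.48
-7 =-7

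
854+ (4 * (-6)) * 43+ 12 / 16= -709 / 4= -177.25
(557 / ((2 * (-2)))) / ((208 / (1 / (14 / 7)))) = -557 / 1664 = -0.33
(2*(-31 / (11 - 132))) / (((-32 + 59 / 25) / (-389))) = 602950 / 89661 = 6.72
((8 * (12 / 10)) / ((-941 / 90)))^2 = 746496 / 885481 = 0.84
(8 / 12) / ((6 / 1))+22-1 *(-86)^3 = 5724703 / 9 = 636078.11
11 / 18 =0.61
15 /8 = 1.88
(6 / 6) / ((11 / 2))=2 / 11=0.18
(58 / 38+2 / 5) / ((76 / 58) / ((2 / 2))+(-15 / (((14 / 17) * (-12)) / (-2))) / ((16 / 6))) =1188768 / 106115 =11.20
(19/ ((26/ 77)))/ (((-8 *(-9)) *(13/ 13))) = 1463/ 1872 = 0.78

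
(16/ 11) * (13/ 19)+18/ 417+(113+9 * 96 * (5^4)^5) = 2393728637695315812929/ 29051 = 82397460937500114.04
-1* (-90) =90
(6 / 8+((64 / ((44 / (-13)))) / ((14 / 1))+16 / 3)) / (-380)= -4373 / 351120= -0.01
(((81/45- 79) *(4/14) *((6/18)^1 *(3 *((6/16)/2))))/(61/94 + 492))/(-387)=9071/418170270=0.00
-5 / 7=-0.71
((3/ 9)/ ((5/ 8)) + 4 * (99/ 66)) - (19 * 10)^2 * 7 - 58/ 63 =-79598732/ 315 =-252694.39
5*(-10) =-50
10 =10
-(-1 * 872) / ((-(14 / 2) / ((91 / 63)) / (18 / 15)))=-215.92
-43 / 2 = -21.50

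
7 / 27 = 0.26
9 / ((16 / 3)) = 27 / 16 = 1.69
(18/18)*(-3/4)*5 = -15/4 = -3.75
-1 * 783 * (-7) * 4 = 21924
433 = 433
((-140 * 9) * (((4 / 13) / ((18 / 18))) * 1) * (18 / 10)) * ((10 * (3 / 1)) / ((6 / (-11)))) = 498960 / 13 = 38381.54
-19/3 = -6.33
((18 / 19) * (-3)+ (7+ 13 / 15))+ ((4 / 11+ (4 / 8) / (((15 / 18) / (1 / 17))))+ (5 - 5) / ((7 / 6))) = 57809 / 10659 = 5.42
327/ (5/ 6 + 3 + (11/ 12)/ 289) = 378012/ 4435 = 85.23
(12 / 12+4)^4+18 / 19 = 11893 / 19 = 625.95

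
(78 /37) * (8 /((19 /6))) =3744 /703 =5.33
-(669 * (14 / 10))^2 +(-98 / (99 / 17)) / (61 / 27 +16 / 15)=-108315309921 / 123475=-877224.62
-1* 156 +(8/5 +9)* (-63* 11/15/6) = -11881/50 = -237.62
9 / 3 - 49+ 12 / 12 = -45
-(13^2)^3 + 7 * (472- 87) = -4824114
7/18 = 0.39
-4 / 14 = -2 / 7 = -0.29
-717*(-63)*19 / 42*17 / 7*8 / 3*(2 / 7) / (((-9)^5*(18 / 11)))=-3396668 / 8680203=-0.39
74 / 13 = 5.69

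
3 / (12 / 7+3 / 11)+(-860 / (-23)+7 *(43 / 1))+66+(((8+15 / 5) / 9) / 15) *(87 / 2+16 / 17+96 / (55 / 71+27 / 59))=113314673147 / 272476170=415.87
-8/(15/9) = -24/5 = -4.80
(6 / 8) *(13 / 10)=39 / 40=0.98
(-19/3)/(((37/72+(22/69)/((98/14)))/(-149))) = 10938984/6485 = 1686.81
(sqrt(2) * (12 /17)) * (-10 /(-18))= 20 * sqrt(2) /51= 0.55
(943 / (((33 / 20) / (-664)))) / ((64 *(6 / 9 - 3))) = 391345 / 154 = 2541.20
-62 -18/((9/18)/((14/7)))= -134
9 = 9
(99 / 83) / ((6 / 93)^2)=95139 / 332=286.56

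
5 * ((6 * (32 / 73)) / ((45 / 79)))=5056 / 219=23.09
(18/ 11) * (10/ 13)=180/ 143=1.26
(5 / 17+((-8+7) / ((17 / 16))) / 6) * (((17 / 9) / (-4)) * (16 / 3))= -28 / 81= -0.35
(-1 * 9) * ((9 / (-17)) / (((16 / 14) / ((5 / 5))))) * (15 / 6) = 10.42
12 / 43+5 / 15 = 79 / 129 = 0.61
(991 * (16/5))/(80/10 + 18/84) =221984/575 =386.06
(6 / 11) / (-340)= -3 / 1870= -0.00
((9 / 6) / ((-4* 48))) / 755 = -0.00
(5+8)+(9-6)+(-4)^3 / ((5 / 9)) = -496 / 5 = -99.20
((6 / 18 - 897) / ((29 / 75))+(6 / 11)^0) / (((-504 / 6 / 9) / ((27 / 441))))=86427 / 5684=15.21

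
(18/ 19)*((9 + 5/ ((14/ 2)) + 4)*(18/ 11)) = 31104/ 1463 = 21.26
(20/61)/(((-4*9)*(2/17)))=-85/1098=-0.08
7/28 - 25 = -24.75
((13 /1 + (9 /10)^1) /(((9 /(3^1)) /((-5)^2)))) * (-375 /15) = -17375 /6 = -2895.83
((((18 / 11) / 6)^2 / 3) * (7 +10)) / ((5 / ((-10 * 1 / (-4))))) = 51 / 242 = 0.21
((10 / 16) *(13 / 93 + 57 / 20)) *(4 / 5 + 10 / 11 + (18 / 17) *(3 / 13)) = 4126262 / 1130415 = 3.65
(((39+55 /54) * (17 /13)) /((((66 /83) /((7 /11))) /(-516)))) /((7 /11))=-131114353 /3861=-33958.65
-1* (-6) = 6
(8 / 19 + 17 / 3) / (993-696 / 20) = 1735 / 273087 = 0.01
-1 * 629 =-629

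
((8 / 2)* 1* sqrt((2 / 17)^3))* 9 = 72* sqrt(34) / 289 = 1.45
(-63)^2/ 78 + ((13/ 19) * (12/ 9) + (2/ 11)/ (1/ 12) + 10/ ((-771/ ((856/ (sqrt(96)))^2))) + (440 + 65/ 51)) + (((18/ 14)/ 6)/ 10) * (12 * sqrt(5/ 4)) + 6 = 9 * sqrt(5)/ 70 + 85950219341/ 213670314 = 402.54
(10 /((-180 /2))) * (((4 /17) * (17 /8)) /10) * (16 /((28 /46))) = -46 /315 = -0.15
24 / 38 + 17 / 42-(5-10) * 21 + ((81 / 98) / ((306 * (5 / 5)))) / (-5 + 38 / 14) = 46031135 / 434112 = 106.04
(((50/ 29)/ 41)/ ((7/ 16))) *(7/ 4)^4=0.90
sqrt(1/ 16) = 1/ 4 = 0.25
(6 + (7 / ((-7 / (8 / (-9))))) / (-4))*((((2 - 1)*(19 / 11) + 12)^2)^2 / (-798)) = -13517025626 / 52575831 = -257.10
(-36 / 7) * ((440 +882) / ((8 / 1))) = -849.86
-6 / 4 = -3 / 2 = -1.50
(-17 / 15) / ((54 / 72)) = -68 / 45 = -1.51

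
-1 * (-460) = 460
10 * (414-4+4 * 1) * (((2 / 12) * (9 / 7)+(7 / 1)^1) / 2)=104535 / 7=14933.57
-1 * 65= -65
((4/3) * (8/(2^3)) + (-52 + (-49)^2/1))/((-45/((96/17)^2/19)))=-7220224/82365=-87.66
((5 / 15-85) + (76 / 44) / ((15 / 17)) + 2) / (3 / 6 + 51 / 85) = -8878 / 121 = -73.37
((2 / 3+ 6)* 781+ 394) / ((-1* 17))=-16802 / 51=-329.45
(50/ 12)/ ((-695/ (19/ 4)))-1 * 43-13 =-186911/ 3336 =-56.03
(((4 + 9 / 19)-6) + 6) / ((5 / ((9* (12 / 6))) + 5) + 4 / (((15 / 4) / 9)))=7650 / 25441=0.30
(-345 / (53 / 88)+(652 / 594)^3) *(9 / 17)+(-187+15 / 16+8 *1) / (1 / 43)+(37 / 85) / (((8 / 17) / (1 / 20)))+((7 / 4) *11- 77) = -16820969255763661 / 2098174557600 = -8016.95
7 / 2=3.50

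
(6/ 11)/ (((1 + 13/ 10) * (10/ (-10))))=-60/ 253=-0.24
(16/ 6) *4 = 32/ 3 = 10.67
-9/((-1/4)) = 36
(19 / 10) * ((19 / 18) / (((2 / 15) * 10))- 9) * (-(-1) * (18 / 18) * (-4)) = 3743 / 60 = 62.38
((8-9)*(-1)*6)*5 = 30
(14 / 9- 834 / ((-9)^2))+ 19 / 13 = -2555 / 351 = -7.28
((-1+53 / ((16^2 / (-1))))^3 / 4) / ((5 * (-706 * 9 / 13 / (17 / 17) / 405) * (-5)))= -3451924593 / 236894289920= -0.01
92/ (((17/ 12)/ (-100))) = -110400/ 17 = -6494.12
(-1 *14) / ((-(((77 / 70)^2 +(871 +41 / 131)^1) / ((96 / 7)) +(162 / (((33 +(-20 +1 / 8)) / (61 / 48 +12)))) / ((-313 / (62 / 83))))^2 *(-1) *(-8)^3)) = 463284150240040000 / 67739705643457630832623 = 0.00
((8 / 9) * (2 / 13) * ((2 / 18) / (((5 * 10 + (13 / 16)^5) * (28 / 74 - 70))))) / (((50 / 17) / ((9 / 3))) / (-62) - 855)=0.00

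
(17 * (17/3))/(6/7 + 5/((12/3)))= 8092/177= 45.72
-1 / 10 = -0.10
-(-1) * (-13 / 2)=-13 / 2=-6.50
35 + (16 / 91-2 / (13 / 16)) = 229 / 7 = 32.71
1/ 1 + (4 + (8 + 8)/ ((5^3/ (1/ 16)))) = 626/ 125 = 5.01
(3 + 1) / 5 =0.80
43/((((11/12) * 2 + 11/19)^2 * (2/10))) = 558828/15125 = 36.95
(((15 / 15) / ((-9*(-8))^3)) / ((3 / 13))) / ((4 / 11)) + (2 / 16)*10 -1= 1119887 / 4478976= 0.25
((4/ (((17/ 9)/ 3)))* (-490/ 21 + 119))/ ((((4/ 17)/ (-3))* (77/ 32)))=-35424/ 11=-3220.36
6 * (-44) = -264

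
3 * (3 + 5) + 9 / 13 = 321 / 13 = 24.69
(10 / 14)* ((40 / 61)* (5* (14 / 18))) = 1000 / 549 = 1.82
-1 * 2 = -2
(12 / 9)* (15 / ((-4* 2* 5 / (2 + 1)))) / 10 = -3 / 20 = -0.15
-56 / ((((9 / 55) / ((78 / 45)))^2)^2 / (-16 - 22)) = 14237566190848 / 531441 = 26790492.62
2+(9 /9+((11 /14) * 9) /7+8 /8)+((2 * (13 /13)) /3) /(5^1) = 7561 /1470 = 5.14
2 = 2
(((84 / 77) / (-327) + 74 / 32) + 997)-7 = 19036459 / 19184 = 992.31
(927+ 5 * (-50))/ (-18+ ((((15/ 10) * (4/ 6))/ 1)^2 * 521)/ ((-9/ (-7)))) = 6093/ 3485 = 1.75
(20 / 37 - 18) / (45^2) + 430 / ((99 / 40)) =143182894 / 824175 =173.73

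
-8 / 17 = -0.47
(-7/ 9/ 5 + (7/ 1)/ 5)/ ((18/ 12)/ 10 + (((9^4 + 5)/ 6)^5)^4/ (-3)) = -0.00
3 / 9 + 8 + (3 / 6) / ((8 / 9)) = 427 / 48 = 8.90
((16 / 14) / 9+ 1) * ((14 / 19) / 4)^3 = 3479 / 493848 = 0.01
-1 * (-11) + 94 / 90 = 542 / 45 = 12.04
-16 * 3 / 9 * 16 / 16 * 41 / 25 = -8.75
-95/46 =-2.07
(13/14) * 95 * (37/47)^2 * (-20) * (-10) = 169071500/15463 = 10933.94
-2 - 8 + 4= -6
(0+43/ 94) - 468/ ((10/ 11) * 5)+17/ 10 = -118443/ 1175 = -100.80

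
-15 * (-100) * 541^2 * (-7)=-3073150500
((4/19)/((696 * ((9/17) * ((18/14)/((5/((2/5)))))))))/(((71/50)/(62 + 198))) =9668750/9506403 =1.02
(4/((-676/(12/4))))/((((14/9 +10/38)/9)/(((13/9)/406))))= -513/1641458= -0.00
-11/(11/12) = -12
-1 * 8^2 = -64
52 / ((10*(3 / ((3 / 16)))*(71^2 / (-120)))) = -39 / 5041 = -0.01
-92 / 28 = -23 / 7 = -3.29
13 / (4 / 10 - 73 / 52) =-3380 / 261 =-12.95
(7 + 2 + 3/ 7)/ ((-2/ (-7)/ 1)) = 33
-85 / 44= -1.93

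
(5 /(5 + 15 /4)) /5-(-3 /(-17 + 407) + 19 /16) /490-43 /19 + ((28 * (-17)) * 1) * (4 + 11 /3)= -106065403859 /29047200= -3651.48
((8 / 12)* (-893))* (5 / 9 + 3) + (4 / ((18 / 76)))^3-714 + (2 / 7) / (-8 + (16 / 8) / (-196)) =1136815018 / 572265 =1986.52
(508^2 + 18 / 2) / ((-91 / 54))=-13935942 / 91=-153142.22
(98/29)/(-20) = -49/290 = -0.17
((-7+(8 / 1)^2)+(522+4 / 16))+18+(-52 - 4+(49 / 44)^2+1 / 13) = 13655329 / 25168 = 542.57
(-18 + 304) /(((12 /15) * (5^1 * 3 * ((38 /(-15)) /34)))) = -12155 /38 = -319.87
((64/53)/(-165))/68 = -16/148665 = -0.00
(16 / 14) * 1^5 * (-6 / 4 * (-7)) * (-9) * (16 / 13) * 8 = -13824 / 13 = -1063.38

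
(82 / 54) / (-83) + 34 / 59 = 73775 / 132219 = 0.56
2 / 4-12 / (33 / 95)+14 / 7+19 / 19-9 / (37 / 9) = -27053 / 814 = -33.23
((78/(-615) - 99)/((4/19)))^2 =149072437801/672400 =221702.02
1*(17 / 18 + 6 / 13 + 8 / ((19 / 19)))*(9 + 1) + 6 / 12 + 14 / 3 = 23219 / 234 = 99.23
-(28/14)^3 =-8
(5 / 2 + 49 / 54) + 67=1901 / 27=70.41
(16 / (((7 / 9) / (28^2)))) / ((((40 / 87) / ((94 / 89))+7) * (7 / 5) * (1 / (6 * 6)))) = 55777.06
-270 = -270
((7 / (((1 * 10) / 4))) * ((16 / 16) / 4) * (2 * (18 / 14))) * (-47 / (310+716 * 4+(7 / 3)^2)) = -3807 / 143075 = -0.03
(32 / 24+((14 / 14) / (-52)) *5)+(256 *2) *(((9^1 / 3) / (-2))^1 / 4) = -29759 / 156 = -190.76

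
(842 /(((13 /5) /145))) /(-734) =-305225 /4771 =-63.98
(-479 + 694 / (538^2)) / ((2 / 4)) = -69321491 / 72361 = -958.00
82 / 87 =0.94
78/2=39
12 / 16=0.75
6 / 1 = 6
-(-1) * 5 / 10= 1 / 2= 0.50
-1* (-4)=4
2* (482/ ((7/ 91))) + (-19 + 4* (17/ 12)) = 37556/ 3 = 12518.67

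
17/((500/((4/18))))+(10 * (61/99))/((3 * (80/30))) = 12833/16500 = 0.78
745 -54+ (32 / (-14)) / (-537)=2597485 / 3759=691.00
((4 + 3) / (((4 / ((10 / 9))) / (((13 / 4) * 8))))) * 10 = 4550 / 9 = 505.56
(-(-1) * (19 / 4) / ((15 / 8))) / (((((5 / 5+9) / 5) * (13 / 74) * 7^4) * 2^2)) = 703 / 936390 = 0.00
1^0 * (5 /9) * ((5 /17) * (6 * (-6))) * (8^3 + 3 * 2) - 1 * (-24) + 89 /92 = -4726551 /1564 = -3022.09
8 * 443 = 3544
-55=-55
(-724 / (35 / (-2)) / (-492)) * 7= -362 / 615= -0.59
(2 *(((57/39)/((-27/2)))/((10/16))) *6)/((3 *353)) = -1216/619515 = -0.00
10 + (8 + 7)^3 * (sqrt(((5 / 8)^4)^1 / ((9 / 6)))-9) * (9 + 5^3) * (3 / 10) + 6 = -1221059 + 1130625 * sqrt(6) / 64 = -1177786.28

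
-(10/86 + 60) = -2585/43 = -60.12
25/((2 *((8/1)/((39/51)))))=325/272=1.19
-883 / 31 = -28.48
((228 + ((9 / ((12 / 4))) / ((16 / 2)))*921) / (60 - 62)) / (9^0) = -4587 / 16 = -286.69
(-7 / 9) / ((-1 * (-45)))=-7 / 405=-0.02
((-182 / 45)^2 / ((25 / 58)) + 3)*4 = 8292268 / 50625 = 163.80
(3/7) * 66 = 198/7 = 28.29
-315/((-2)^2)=-315/4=-78.75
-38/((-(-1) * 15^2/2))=-76/225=-0.34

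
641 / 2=320.50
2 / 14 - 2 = -13 / 7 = -1.86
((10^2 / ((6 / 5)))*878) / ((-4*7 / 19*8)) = -6206.10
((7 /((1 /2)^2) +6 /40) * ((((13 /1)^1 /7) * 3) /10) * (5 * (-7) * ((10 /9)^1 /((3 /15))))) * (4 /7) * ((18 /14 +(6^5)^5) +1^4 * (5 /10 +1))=-4855229822124627969131095 /98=-49543161450251305807460.15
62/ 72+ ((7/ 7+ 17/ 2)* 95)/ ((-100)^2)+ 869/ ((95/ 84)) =526221931/ 684000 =769.33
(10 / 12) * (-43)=-215 / 6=-35.83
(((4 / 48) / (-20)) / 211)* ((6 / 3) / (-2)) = 1 / 50640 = 0.00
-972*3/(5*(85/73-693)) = 53217/63130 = 0.84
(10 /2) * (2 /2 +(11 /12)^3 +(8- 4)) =49855 /1728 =28.85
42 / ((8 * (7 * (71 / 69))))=207 / 284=0.73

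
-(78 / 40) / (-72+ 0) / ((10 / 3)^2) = 39 / 16000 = 0.00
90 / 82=45 / 41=1.10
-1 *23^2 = -529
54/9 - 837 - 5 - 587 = -1423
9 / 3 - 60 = -57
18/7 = 2.57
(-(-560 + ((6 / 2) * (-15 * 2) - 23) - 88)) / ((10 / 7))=5327 / 10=532.70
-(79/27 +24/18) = -115/27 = -4.26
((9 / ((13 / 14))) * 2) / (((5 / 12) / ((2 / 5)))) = 6048 / 325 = 18.61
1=1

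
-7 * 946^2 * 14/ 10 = -43850884/ 5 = -8770176.80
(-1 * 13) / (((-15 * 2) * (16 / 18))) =39 / 80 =0.49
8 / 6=4 / 3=1.33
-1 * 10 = -10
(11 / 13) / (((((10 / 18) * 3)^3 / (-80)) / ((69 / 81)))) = -4048 / 325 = -12.46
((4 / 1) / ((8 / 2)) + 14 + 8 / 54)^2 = 167281 / 729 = 229.47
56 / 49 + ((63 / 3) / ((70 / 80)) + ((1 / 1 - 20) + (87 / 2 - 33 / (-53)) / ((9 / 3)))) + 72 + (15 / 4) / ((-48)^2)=105824575 / 1139712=92.85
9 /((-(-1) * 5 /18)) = 162 /5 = 32.40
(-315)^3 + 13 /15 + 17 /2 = -937675969 /30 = -31255865.63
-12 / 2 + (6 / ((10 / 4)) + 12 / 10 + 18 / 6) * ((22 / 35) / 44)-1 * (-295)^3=8985329183 / 350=25672369.09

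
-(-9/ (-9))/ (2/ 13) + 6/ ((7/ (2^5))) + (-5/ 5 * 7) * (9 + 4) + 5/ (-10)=-494/ 7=-70.57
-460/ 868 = -115/ 217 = -0.53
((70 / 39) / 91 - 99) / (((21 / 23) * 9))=-12.05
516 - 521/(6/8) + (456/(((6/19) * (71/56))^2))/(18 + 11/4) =-41.58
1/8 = 0.12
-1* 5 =-5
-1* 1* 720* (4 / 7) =-2880 / 7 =-411.43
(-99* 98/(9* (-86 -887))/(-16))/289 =-77/321368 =-0.00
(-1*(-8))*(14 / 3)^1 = 112 / 3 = 37.33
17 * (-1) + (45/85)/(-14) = -4055/238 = -17.04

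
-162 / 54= -3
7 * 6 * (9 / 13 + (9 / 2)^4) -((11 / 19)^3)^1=12306121619 / 713336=17251.51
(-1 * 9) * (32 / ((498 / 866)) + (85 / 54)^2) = -523.12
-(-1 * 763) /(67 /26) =19838 /67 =296.09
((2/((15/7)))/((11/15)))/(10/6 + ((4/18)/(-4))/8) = 2016/2629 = 0.77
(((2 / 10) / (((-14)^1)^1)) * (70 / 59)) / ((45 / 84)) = -28 / 885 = -0.03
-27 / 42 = -0.64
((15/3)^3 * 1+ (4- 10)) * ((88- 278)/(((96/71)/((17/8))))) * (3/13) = -13645135/1664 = -8200.20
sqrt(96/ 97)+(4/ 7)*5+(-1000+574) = -2962/ 7+4*sqrt(582)/ 97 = -422.15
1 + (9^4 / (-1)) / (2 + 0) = -3279.50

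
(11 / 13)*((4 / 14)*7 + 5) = 77 / 13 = 5.92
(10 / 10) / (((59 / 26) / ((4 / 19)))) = 104 / 1121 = 0.09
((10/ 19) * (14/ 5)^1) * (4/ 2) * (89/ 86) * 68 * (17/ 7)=411536/ 817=503.72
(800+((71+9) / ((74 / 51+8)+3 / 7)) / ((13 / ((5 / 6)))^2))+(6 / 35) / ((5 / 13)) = 250496351242 / 312933075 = 800.48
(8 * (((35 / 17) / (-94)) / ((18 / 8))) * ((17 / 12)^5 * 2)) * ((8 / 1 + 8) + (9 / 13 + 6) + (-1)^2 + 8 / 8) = -312786145 / 14253408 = -21.94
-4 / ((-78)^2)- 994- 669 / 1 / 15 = -7898558 / 7605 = -1038.60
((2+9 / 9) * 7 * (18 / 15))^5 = 31757969376 / 3125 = 10162550.20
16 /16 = 1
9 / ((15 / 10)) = 6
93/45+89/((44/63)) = 85469/660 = 129.50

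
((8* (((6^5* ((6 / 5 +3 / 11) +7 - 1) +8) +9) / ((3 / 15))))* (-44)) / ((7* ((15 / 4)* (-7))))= 409199488 / 735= 556734.00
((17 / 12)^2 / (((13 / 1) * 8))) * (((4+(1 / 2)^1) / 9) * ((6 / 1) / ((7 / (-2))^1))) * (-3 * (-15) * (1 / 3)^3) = -1445 / 52416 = -0.03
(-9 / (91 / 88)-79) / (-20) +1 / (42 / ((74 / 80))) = 96253 / 21840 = 4.41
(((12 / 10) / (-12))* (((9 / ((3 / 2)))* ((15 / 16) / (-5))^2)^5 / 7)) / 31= -14348907 / 74560632258560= -0.00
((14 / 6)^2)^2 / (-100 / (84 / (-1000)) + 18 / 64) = 537824 / 21605103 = 0.02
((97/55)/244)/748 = 97/10038160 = 0.00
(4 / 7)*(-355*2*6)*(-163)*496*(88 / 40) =432975689.14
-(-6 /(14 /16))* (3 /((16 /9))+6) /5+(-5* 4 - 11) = -716 /35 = -20.46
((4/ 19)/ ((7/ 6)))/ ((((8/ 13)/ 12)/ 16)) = 7488/ 133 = 56.30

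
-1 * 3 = -3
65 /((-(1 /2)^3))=-520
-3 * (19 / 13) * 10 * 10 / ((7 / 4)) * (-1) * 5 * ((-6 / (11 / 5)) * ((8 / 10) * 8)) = -21888000 / 1001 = -21866.13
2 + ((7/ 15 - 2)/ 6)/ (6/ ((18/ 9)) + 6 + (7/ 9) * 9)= 2857/ 1440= 1.98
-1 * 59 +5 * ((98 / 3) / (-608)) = -54053 / 912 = -59.27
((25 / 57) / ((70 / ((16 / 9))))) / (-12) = -0.00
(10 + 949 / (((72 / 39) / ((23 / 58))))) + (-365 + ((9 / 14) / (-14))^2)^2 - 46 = 133391.30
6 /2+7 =10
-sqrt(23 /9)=-sqrt(23) /3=-1.60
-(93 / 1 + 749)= -842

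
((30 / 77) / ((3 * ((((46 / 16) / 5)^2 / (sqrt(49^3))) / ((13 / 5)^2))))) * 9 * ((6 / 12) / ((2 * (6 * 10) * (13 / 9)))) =137592 / 5819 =23.65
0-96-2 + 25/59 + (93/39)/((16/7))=-1184653/12272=-96.53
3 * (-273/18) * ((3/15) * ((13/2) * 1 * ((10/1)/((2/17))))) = -20111/4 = -5027.75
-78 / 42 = -13 / 7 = -1.86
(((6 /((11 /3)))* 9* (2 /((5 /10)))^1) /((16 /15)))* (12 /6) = 1215 /11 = 110.45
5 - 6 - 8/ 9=-17/ 9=-1.89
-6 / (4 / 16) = -24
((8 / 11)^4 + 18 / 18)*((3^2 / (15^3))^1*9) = 56211 / 1830125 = 0.03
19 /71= 0.27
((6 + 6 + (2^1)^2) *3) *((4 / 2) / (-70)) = -48 / 35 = -1.37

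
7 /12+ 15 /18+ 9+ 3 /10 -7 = 223 /60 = 3.72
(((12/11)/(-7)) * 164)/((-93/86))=56416/2387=23.63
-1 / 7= -0.14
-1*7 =-7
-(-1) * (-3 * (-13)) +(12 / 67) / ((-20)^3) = 5225997 / 134000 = 39.00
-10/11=-0.91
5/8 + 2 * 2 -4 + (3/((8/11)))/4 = 53/32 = 1.66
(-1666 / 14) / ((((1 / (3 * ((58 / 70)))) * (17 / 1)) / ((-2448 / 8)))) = 26622 / 5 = 5324.40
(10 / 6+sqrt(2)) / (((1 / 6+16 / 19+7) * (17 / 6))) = 684 * sqrt(2) / 15521+1140 / 15521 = 0.14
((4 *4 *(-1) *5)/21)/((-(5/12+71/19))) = 6080/6629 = 0.92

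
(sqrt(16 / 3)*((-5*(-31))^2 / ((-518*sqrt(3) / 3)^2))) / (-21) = -0.03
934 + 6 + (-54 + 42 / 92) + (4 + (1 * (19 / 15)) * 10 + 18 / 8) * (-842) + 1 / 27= -9340672 / 621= -15041.34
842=842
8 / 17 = 0.47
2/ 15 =0.13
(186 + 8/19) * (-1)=-3542/19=-186.42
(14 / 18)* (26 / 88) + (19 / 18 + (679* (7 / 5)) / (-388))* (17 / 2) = -46027 / 3960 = -11.62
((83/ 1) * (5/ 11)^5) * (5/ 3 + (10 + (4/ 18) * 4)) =20.22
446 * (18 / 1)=8028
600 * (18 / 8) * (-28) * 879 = -33226200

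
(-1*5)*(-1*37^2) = 6845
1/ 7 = 0.14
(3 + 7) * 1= 10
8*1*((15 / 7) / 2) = 60 / 7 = 8.57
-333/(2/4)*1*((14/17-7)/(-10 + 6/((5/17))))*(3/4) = 524475/1768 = 296.65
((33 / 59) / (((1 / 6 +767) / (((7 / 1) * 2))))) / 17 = 0.00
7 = 7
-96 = -96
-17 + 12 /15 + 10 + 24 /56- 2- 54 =-2162 /35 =-61.77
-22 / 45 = -0.49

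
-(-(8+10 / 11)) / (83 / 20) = 1960 / 913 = 2.15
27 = 27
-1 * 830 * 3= -2490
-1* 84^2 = -7056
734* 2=1468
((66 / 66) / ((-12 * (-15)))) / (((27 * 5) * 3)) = 1 / 72900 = 0.00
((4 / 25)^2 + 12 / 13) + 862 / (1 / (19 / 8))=66566457 / 32500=2048.20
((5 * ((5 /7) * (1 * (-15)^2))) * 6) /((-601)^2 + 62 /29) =978750 /73324237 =0.01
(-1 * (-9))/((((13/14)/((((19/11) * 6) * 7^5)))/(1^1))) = 241415748/143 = 1688222.01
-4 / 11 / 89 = -4 / 979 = -0.00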